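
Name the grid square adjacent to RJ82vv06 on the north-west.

RJ82uv97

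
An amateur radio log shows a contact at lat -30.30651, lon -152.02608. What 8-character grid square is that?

Add 180° to longitude and 90° to latitude: 27.97392, 59.69349.
Field: 27.97392/20 → 1 → B, 59.69349/10 → 5 → F; chars BF.
Square: 7.97392/2 → 3, 9.69349/1 → 9; chars 39.
Subsquare: 1.97392/0.0833333 → 23 → x, 0.69349/0.0416667 → 16 → q; chars xq.
Extended square: 0.05725/0.00833333 → 6, 0.02682/0.00416667 → 6; chars 66.

BF39xq66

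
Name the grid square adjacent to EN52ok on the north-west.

Longitude subsquare o = 14; −1 → 13 = n.
Latitude subsquare k = 10; +1 → 11 = l.

EN52nl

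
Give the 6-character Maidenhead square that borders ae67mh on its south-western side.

AE67lg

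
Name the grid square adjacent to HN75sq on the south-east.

Longitude subsquare s = 18; +1 → 19 = t.
Latitude subsquare q = 16; −1 → 15 = p.

HN75tp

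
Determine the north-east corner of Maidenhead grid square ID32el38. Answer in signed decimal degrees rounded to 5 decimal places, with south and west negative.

Field I=8, D=3: +8·20° lon, +3·10° lat → SW at lon -20°, lat -60°.
Square 3, 2: +3·2° lon, +2·1° lat → SW at lon -14°, lat -58°.
Subsquare e=4, l=11: +4·0.0833333° lon, +11·0.0416667° lat → SW at lon -13.6667°, lat -57.5417°.
Extended square 3, 8: +3·0.00833333° lon, +8·0.00416667° lat → SW at lon -13.6417°, lat -57.5083°.
Cell spans 0.00833333° lon × 0.00416667° lat. NE corner is SW corner plus one full cell.
latitude -57.50417, longitude -13.63333.

-57.50417, -13.63333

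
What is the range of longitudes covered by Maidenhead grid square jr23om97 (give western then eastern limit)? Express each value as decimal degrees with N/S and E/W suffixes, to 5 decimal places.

5.24167° E, 5.25000° E

Field J=9, R=17: +9·20° lon, +17·10° lat → SW at lon 0°, lat 80°.
Square 2, 3: +2·2° lon, +3·1° lat → SW at lon 4°, lat 83°.
Subsquare o=14, m=12: +14·0.0833333° lon, +12·0.0416667° lat → SW at lon 5.16667°, lat 83.5°.
Extended square 9, 7: +9·0.00833333° lon, +7·0.00416667° lat → SW at lon 5.24167°, lat 83.5292°.
Cell spans 0.00833333° lon × 0.00416667° lat.
west 5.24167° E, east 5.25000° E.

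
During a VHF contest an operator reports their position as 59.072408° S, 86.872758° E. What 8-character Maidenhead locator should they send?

ND30kw42

Shift to the Maidenhead origin (180°W, 90°S): lon 266.87276, lat 30.92759.
Field (20°×10°, letters A–R): 266.87276/20 → 13 → N, 30.92759/10 → 3 → D; chars ND.
Square (2°×1°, digits 0–9): 6.87276/2 → 3, 0.92759/1 → 0; chars 30.
Subsquare (5′×2.5′, letters a–x): 0.87276/0.0833333 → 10 → k, 0.92759/0.0416667 → 22 → w; chars kw.
Extended square (30″×15″, digits 0–9): 0.03942/0.00833333 → 4, 0.01093/0.00416667 → 2; chars 42.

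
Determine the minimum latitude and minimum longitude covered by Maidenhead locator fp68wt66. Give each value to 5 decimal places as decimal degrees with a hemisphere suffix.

Field F=5, P=15: +5·20° lon, +15·10° lat → SW at lon -80°, lat 60°.
Square 6, 8: +6·2° lon, +8·1° lat → SW at lon -68°, lat 68°.
Subsquare w=22, t=19: +22·0.0833333° lon, +19·0.0416667° lat → SW at lon -66.1667°, lat 68.7917°.
Extended square 6, 6: +6·0.00833333° lon, +6·0.00416667° lat → SW at lon -66.1167°, lat 68.8167°.
latitude 68.81667° N, longitude 66.11667° W.

68.81667° N, 66.11667° W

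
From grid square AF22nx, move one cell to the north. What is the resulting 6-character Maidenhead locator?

AF23na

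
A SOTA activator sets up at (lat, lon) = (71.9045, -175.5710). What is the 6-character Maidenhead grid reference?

AQ21fv

Offset from 180°W / 90°S: lon 4.4290°, lat 161.9045°.
Field: lon ⌊4.4290/20⌋ = 0 → A; lat ⌊161.9045/10⌋ = 16 → Q.
Square: lon ⌊4.4290/2⌋ = 2; lat ⌊1.9045/1⌋ = 1.
Subsquare: lon ⌊0.4290/0.0833333⌋ = 5 → f; lat ⌊0.9045/0.0416667⌋ = 21 → v.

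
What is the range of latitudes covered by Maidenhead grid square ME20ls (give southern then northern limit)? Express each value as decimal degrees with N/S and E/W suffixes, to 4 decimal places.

Field M=12, E=4: +12·20° lon, +4·10° lat → SW at lon 60°, lat -50°.
Square 2, 0: +2·2° lon, +0·1° lat → SW at lon 64°, lat -50°.
Subsquare l=11, s=18: +11·0.0833333° lon, +18·0.0416667° lat → SW at lon 64.9167°, lat -49.25°.
Cell spans 0.0833333° lon × 0.0416667° lat.
south 49.2500° S, north 49.2083° S.

49.2500° S, 49.2083° S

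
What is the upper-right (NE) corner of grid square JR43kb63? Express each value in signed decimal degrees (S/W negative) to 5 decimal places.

83.05833, 8.89167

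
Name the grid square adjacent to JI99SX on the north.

Latitude subsquare x = 23; +1 → 24, wraps to 0 = a, carry into square.
Latitude square 9; +1 → 10, wraps to 0, carry into field.
Latitude field I = 8; +1 → 9 = J.
The longitude characters are unchanged.

JJ90sa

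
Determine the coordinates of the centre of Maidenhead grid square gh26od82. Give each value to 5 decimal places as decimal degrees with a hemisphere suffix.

13.86458° S, 54.76250° W

Field G=6, H=7: +6·20° lon, +7·10° lat → SW at lon -60°, lat -20°.
Square 2, 6: +2·2° lon, +6·1° lat → SW at lon -56°, lat -14°.
Subsquare o=14, d=3: +14·0.0833333° lon, +3·0.0416667° lat → SW at lon -54.8333°, lat -13.875°.
Extended square 8, 2: +8·0.00833333° lon, +2·0.00416667° lat → SW at lon -54.7667°, lat -13.8667°.
Cell spans 0.00833333° lon × 0.00416667° lat. Centre is SW corner plus half of each.
latitude 13.86458° S, longitude 54.76250° W.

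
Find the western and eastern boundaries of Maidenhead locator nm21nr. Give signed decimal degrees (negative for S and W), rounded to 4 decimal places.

85.0833, 85.1667

Field N=13, M=12: +13·20° lon, +12·10° lat → SW at lon 80°, lat 30°.
Square 2, 1: +2·2° lon, +1·1° lat → SW at lon 84°, lat 31°.
Subsquare n=13, r=17: +13·0.0833333° lon, +17·0.0416667° lat → SW at lon 85.0833°, lat 31.7083°.
Cell spans 0.0833333° lon × 0.0416667° lat.
west 85.0833, east 85.1667.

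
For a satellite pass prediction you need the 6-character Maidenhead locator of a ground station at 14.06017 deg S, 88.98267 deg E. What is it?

NH45lw

Add 180° to longitude and 90° to latitude: 268.9827, 75.9398.
Field: 268.9827/20 → 13 → N, 75.9398/10 → 7 → H; chars NH.
Square: 8.9827/2 → 4, 5.9398/1 → 5; chars 45.
Subsquare: 0.9827/0.0833333 → 11 → l, 0.9398/0.0416667 → 22 → w; chars lw.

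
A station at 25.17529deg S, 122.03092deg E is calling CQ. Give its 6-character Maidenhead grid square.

PG14at

Offset from 180°W / 90°S: lon 302.0309°, lat 64.8247°.
Field: 302.0309/20 → 15 → P, 64.8247/10 → 6 → G; chars PG.
Square: 2.0309/2 → 1, 4.8247/1 → 4; chars 14.
Subsquare: 0.0309/0.0833333 → 0 → a, 0.8247/0.0416667 → 19 → t; chars at.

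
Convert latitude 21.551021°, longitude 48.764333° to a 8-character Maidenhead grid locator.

LL41jn12

Add 180° to longitude and 90° to latitude: 228.76433, 111.55102.
Field: lon ⌊228.76433/20⌋ = 11 → L; lat ⌊111.55102/10⌋ = 11 → L.
Square: lon ⌊8.76433/2⌋ = 4; lat ⌊1.55102/1⌋ = 1.
Subsquare: lon ⌊0.76433/0.0833333⌋ = 9 → j; lat ⌊0.55102/0.0416667⌋ = 13 → n.
Extended square: lon ⌊0.01433/0.00833333⌋ = 1; lat ⌊0.00935/0.00416667⌋ = 2.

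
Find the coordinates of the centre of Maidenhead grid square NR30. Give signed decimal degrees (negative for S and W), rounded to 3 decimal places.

Field N=13, R=17: +13·20° lon, +17·10° lat → SW at lon 80°, lat 80°.
Square 3, 0: +3·2° lon, +0·1° lat → SW at lon 86°, lat 80°.
Cell spans 2° lon × 1° lat. Centre is SW corner plus half of each.
latitude 80.500, longitude 87.000.

80.500, 87.000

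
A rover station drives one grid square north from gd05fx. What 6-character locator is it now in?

GD06fa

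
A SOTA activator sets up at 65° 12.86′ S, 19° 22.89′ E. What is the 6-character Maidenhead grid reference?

JC94qs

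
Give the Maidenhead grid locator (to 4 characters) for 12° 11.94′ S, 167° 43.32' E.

RH37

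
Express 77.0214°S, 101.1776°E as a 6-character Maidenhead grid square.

Shift to the Maidenhead origin (180°W, 90°S): lon 281.1776, lat 12.9786.
Field: lon ⌊281.1776/20⌋ = 14 → O; lat ⌊12.9786/10⌋ = 1 → B.
Square: lon ⌊1.1776/2⌋ = 0; lat ⌊2.9786/1⌋ = 2.
Subsquare: lon ⌊1.1776/0.0833333⌋ = 14 → o; lat ⌊0.9786/0.0416667⌋ = 23 → x.

OB02ox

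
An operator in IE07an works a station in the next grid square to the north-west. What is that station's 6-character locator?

Longitude subsquare a = 0; −1 → -1, wraps to 23 = x, carry into square.
Longitude square 0; −1 → -1, wraps to 9, carry into field.
Longitude field I = 8; −1 → 7 = H.
Latitude subsquare n = 13; +1 → 14 = o.

HE97xo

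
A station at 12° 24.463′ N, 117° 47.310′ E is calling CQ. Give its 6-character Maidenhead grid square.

OK82vj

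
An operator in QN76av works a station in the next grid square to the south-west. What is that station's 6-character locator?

QN66xu

Longitude subsquare a = 0; −1 → -1, wraps to 23 = x, carry into square.
Longitude square 7; −1 → 6.
Latitude subsquare v = 21; −1 → 20 = u.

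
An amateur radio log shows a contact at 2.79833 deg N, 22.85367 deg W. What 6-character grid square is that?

HJ82nt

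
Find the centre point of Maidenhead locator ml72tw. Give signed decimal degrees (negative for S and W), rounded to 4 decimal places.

22.9375, 75.6250

Field M=12, L=11: +12·20° lon, +11·10° lat → SW at lon 60°, lat 20°.
Square 7, 2: +7·2° lon, +2·1° lat → SW at lon 74°, lat 22°.
Subsquare t=19, w=22: +19·0.0833333° lon, +22·0.0416667° lat → SW at lon 75.5833°, lat 22.9167°.
Cell spans 0.0833333° lon × 0.0416667° lat. Centre is SW corner plus half of each.
latitude 22.9375, longitude 75.6250.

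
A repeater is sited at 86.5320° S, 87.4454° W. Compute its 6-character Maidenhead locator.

EA63gl

Add 180° to longitude and 90° to latitude: 92.5546, 3.4680.
Field: 92.5546/20 → 4 → E, 3.4680/10 → 0 → A; chars EA.
Square: 12.5546/2 → 6, 3.4680/1 → 3; chars 63.
Subsquare: 0.5546/0.0833333 → 6 → g, 0.4680/0.0416667 → 11 → l; chars gl.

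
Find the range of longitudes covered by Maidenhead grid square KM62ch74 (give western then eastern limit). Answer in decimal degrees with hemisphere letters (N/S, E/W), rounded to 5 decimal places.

32.22500° E, 32.23333° E

Field K=10, M=12: +10·20° lon, +12·10° lat → SW at lon 20°, lat 30°.
Square 6, 2: +6·2° lon, +2·1° lat → SW at lon 32°, lat 32°.
Subsquare c=2, h=7: +2·0.0833333° lon, +7·0.0416667° lat → SW at lon 32.1667°, lat 32.2917°.
Extended square 7, 4: +7·0.00833333° lon, +4·0.00416667° lat → SW at lon 32.225°, lat 32.3083°.
Cell spans 0.00833333° lon × 0.00416667° lat.
west 32.22500° E, east 32.23333° E.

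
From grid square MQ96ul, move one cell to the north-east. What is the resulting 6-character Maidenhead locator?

MQ96vm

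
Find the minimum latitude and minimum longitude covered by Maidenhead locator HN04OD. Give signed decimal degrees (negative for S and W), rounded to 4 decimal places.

44.1250, -38.8333

Field H=7, N=13: +7·20° lon, +13·10° lat → SW at lon -40°, lat 40°.
Square 0, 4: +0·2° lon, +4·1° lat → SW at lon -40°, lat 44°.
Subsquare o=14, d=3: +14·0.0833333° lon, +3·0.0416667° lat → SW at lon -38.8333°, lat 44.125°.
latitude 44.1250, longitude -38.8333.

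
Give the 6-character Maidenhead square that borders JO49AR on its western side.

Longitude subsquare a = 0; −1 → -1, wraps to 23 = x, carry into square.
Longitude square 4; −1 → 3.
The latitude characters are unchanged.

JO39xr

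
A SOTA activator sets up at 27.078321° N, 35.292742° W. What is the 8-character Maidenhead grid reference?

HL27ib48

Offset from 180°W / 90°S: lon 144.70726°, lat 117.07832°.
Field: 144.70726/20 → 7 → H, 117.07832/10 → 11 → L; chars HL.
Square: 4.70726/2 → 2, 7.07832/1 → 7; chars 27.
Subsquare: 0.70726/0.0833333 → 8 → i, 0.07832/0.0416667 → 1 → b; chars ib.
Extended square: 0.04059/0.00833333 → 4, 0.03665/0.00416667 → 8; chars 48.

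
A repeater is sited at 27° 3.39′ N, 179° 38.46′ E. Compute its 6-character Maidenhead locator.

RL97tb

Shift to the Maidenhead origin (180°W, 90°S): lon 359.6410, lat 117.0565.
Field: lon ⌊359.6410/20⌋ = 17 → R; lat ⌊117.0565/10⌋ = 11 → L.
Square: lon ⌊19.6410/2⌋ = 9; lat ⌊7.0565/1⌋ = 7.
Subsquare: lon ⌊1.6410/0.0833333⌋ = 19 → t; lat ⌊0.0565/0.0416667⌋ = 1 → b.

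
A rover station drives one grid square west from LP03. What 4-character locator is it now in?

KP93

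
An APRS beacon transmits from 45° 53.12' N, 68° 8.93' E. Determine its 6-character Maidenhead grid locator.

Shift to the Maidenhead origin (180°W, 90°S): lon 248.1488, lat 135.8853.
Field: lon ⌊248.1488/20⌋ = 12 → M; lat ⌊135.8853/10⌋ = 13 → N.
Square: lon ⌊8.1488/2⌋ = 4; lat ⌊5.8853/1⌋ = 5.
Subsquare: lon ⌊0.1488/0.0833333⌋ = 1 → b; lat ⌊0.8853/0.0416667⌋ = 21 → v.

MN45bv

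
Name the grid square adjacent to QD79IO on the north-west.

QD79hp

Longitude subsquare i = 8; −1 → 7 = h.
Latitude subsquare o = 14; +1 → 15 = p.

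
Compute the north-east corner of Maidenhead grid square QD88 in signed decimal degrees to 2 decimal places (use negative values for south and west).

Field Q=16, D=3: +16·20° lon, +3·10° lat → SW at lon 140°, lat -60°.
Square 8, 8: +8·2° lon, +8·1° lat → SW at lon 156°, lat -52°.
Cell spans 2° lon × 1° lat. NE corner is SW corner plus one full cell.
latitude -51.00, longitude 158.00.

-51.00, 158.00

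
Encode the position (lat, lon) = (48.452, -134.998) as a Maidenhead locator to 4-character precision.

Shift to the Maidenhead origin (180°W, 90°S): lon 45.00, lat 138.45.
Field: 45.00/20 → 2 → C, 138.45/10 → 13 → N; chars CN.
Square: 5.00/2 → 2, 8.45/1 → 8; chars 28.

CN28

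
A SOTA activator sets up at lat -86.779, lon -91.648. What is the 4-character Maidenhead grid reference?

EA43

Add 180° to longitude and 90° to latitude: 88.35, 3.22.
Field (20°×10°, letters A–R): 88.35/20 → 4 → E, 3.22/10 → 0 → A; chars EA.
Square (2°×1°, digits 0–9): 8.35/2 → 4, 3.22/1 → 3; chars 43.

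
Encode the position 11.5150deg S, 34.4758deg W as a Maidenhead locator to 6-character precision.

Shift to the Maidenhead origin (180°W, 90°S): lon 145.5242, lat 78.4850.
Field: 145.5242/20 → 7 → H, 78.4850/10 → 7 → H; chars HH.
Square: 5.5242/2 → 2, 8.4850/1 → 8; chars 28.
Subsquare: 1.5242/0.0833333 → 18 → s, 0.4850/0.0416667 → 11 → l; chars sl.

HH28sl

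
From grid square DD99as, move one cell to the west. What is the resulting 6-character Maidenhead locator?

DD89xs

Longitude subsquare a = 0; −1 → -1, wraps to 23 = x, carry into square.
Longitude square 9; −1 → 8.
The latitude characters are unchanged.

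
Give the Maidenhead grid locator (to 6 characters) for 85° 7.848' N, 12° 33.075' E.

JR65gd

Add 180° to longitude and 90° to latitude: 192.5513, 175.1308.
Field: 192.5513/20 → 9 → J, 175.1308/10 → 17 → R; chars JR.
Square: 12.5513/2 → 6, 5.1308/1 → 5; chars 65.
Subsquare: 0.5513/0.0833333 → 6 → g, 0.1308/0.0416667 → 3 → d; chars gd.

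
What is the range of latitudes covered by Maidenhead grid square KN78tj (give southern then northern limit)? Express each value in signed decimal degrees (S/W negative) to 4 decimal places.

Field K=10, N=13: +10·20° lon, +13·10° lat → SW at lon 20°, lat 40°.
Square 7, 8: +7·2° lon, +8·1° lat → SW at lon 34°, lat 48°.
Subsquare t=19, j=9: +19·0.0833333° lon, +9·0.0416667° lat → SW at lon 35.5833°, lat 48.375°.
Cell spans 0.0833333° lon × 0.0416667° lat.
south 48.3750, north 48.4167.

48.3750, 48.4167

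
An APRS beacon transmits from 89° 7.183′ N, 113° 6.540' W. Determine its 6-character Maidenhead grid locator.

DR39kc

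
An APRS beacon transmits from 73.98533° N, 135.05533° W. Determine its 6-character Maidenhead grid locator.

Offset from 180°W / 90°S: lon 44.9447°, lat 163.9853°.
Field (20°×10°, letters A–R): 44.9447/20 → 2 → C, 163.9853/10 → 16 → Q; chars CQ.
Square (2°×1°, digits 0–9): 4.9447/2 → 2, 3.9853/1 → 3; chars 23.
Subsquare (5′×2.5′, letters a–x): 0.9447/0.0833333 → 11 → l, 0.9853/0.0416667 → 23 → x; chars lx.

CQ23lx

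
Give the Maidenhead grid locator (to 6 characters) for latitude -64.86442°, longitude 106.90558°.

Add 180° to longitude and 90° to latitude: 286.9056, 25.1356.
Field: 286.9056/20 → 14 → O, 25.1356/10 → 2 → C; chars OC.
Square: 6.9056/2 → 3, 5.1356/1 → 5; chars 35.
Subsquare: 0.9056/0.0833333 → 10 → k, 0.1356/0.0416667 → 3 → d; chars kd.

OC35kd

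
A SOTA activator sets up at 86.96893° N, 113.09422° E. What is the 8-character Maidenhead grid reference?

OR66nx12

Add 180° to longitude and 90° to latitude: 293.09422, 176.96893.
Field: 293.09422/20 → 14 → O, 176.96893/10 → 17 → R; chars OR.
Square: 13.09422/2 → 6, 6.96893/1 → 6; chars 66.
Subsquare: 1.09422/0.0833333 → 13 → n, 0.96893/0.0416667 → 23 → x; chars nx.
Extended square: 0.01089/0.00833333 → 1, 0.01060/0.00416667 → 2; chars 12.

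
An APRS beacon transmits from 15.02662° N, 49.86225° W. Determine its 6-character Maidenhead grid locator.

GK55ba

Offset from 180°W / 90°S: lon 130.1377°, lat 105.0266°.
Field: lon ⌊130.1377/20⌋ = 6 → G; lat ⌊105.0266/10⌋ = 10 → K.
Square: lon ⌊10.1377/2⌋ = 5; lat ⌊5.0266/1⌋ = 5.
Subsquare: lon ⌊0.1377/0.0833333⌋ = 1 → b; lat ⌊0.0266/0.0416667⌋ = 0 → a.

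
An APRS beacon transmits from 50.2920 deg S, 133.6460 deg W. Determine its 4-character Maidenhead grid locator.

CD39

Add 180° to longitude and 90° to latitude: 46.35, 39.71.
Field: lon ⌊46.35/20⌋ = 2 → C; lat ⌊39.71/10⌋ = 3 → D.
Square: lon ⌊6.35/2⌋ = 3; lat ⌊9.71/1⌋ = 9.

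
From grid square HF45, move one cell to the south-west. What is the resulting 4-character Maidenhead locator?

Longitude square 4; −1 → 3.
Latitude square 5; −1 → 4.

HF34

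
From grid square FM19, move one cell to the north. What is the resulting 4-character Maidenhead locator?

FN10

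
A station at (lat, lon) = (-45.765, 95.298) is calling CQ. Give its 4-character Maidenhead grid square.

NE74

Add 180° to longitude and 90° to latitude: 275.30, 44.23.
Field: 275.30/20 → 13 → N, 44.23/10 → 4 → E; chars NE.
Square: 15.30/2 → 7, 4.23/1 → 4; chars 74.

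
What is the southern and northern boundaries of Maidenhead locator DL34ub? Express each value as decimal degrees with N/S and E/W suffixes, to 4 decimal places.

24.0417° N, 24.0833° N

Field D=3, L=11: +3·20° lon, +11·10° lat → SW at lon -120°, lat 20°.
Square 3, 4: +3·2° lon, +4·1° lat → SW at lon -114°, lat 24°.
Subsquare u=20, b=1: +20·0.0833333° lon, +1·0.0416667° lat → SW at lon -112.333°, lat 24.0417°.
Cell spans 0.0833333° lon × 0.0416667° lat.
south 24.0417° N, north 24.0833° N.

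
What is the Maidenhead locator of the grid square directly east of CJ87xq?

CJ97aq

Longitude subsquare x = 23; +1 → 24, wraps to 0 = a, carry into square.
Longitude square 8; +1 → 9.
The latitude characters are unchanged.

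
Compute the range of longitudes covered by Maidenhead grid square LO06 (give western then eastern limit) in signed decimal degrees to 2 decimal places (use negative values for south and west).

Field L=11, O=14: +11·20° lon, +14·10° lat → SW at lon 40°, lat 50°.
Square 0, 6: +0·2° lon, +6·1° lat → SW at lon 40°, lat 56°.
Cell spans 2° lon × 1° lat.
west 40.00, east 42.00.

40.00, 42.00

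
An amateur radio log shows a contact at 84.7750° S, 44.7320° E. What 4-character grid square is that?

LA25

Add 180° to longitude and 90° to latitude: 224.73, 5.22.
Field: lon ⌊224.73/20⌋ = 11 → L; lat ⌊5.22/10⌋ = 0 → A.
Square: lon ⌊4.73/2⌋ = 2; lat ⌊5.22/1⌋ = 5.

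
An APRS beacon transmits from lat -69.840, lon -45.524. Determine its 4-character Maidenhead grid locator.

GC70

Shift to the Maidenhead origin (180°W, 90°S): lon 134.48, lat 20.16.
Field: 134.48/20 → 6 → G, 20.16/10 → 2 → C; chars GC.
Square: 14.48/2 → 7, 0.16/1 → 0; chars 70.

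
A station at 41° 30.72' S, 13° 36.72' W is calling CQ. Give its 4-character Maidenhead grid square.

IE38

Shift to the Maidenhead origin (180°W, 90°S): lon 166.39, lat 48.49.
Field (20°×10°, letters A–R): lon ⌊166.39/20⌋ = 8 → I; lat ⌊48.49/10⌋ = 4 → E.
Square (2°×1°, digits 0–9): lon ⌊6.39/2⌋ = 3; lat ⌊8.49/1⌋ = 8.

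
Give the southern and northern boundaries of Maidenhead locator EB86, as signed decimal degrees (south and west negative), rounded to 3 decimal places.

-74.000, -73.000

Field E=4, B=1: +4·20° lon, +1·10° lat → SW at lon -100°, lat -80°.
Square 8, 6: +8·2° lon, +6·1° lat → SW at lon -84°, lat -74°.
Cell spans 2° lon × 1° lat.
south -74.000, north -73.000.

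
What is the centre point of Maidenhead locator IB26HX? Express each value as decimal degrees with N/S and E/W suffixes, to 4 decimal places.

Field I=8, B=1: +8·20° lon, +1·10° lat → SW at lon -20°, lat -80°.
Square 2, 6: +2·2° lon, +6·1° lat → SW at lon -16°, lat -74°.
Subsquare h=7, x=23: +7·0.0833333° lon, +23·0.0416667° lat → SW at lon -15.4167°, lat -73.0417°.
Cell spans 0.0833333° lon × 0.0416667° lat. Centre is SW corner plus half of each.
latitude 73.0208° S, longitude 15.3750° W.

73.0208° S, 15.3750° W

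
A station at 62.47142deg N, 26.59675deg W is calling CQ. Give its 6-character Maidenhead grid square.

HP62ql

Offset from 180°W / 90°S: lon 153.4033°, lat 152.4714°.
Field: 153.4033/20 → 7 → H, 152.4714/10 → 15 → P; chars HP.
Square: 13.4033/2 → 6, 2.4714/1 → 2; chars 62.
Subsquare: 1.4033/0.0833333 → 16 → q, 0.4714/0.0416667 → 11 → l; chars ql.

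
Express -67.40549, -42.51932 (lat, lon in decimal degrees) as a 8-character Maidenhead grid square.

Add 180° to longitude and 90° to latitude: 137.48068, 22.59451.
Field: lon ⌊137.48068/20⌋ = 6 → G; lat ⌊22.59451/10⌋ = 2 → C.
Square: lon ⌊17.48068/2⌋ = 8; lat ⌊2.59451/1⌋ = 2.
Subsquare: lon ⌊1.48068/0.0833333⌋ = 17 → r; lat ⌊0.59451/0.0416667⌋ = 14 → o.
Extended square: lon ⌊0.06401/0.00833333⌋ = 7; lat ⌊0.01118/0.00416667⌋ = 2.

GC82ro72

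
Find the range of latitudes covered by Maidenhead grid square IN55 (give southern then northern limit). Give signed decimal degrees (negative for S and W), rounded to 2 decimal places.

Field I=8, N=13: +8·20° lon, +13·10° lat → SW at lon -20°, lat 40°.
Square 5, 5: +5·2° lon, +5·1° lat → SW at lon -10°, lat 45°.
Cell spans 2° lon × 1° lat.
south 45.00, north 46.00.

45.00, 46.00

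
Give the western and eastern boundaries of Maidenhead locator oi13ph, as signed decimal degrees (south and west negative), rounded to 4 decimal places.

103.2500, 103.3333

Field O=14, I=8: +14·20° lon, +8·10° lat → SW at lon 100°, lat -10°.
Square 1, 3: +1·2° lon, +3·1° lat → SW at lon 102°, lat -7°.
Subsquare p=15, h=7: +15·0.0833333° lon, +7·0.0416667° lat → SW at lon 103.25°, lat -6.70833°.
Cell spans 0.0833333° lon × 0.0416667° lat.
west 103.2500, east 103.3333.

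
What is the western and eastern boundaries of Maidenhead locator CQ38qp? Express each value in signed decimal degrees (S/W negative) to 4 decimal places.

Field C=2, Q=16: +2·20° lon, +16·10° lat → SW at lon -140°, lat 70°.
Square 3, 8: +3·2° lon, +8·1° lat → SW at lon -134°, lat 78°.
Subsquare q=16, p=15: +16·0.0833333° lon, +15·0.0416667° lat → SW at lon -132.667°, lat 78.625°.
Cell spans 0.0833333° lon × 0.0416667° lat.
west -132.6667, east -132.5833.

-132.6667, -132.5833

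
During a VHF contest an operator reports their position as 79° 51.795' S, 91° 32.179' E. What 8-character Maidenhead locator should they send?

NB50sd42

Add 180° to longitude and 90° to latitude: 271.53632, 10.13675.
Field: 271.53632/20 → 13 → N, 10.13675/10 → 1 → B; chars NB.
Square: 11.53632/2 → 5, 0.13675/1 → 0; chars 50.
Subsquare: 1.53632/0.0833333 → 18 → s, 0.13675/0.0416667 → 3 → d; chars sd.
Extended square: 0.03632/0.00833333 → 4, 0.01175/0.00416667 → 2; chars 42.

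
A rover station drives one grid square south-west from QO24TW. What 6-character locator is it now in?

QO24sv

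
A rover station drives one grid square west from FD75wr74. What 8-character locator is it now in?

FD75wr64

Longitude extended square 7; −1 → 6.
The latitude characters are unchanged.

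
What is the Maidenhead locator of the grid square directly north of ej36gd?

Latitude subsquare d = 3; +1 → 4 = e.
The longitude characters are unchanged.

EJ36ge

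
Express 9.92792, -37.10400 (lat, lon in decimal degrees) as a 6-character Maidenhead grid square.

Add 180° to longitude and 90° to latitude: 142.8960, 99.9279.
Field: 142.8960/20 → 7 → H, 99.9279/10 → 9 → J; chars HJ.
Square: 2.8960/2 → 1, 9.9279/1 → 9; chars 19.
Subsquare: 0.8960/0.0833333 → 10 → k, 0.9279/0.0416667 → 22 → w; chars kw.

HJ19kw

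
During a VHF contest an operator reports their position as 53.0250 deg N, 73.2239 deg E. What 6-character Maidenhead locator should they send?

Add 180° to longitude and 90° to latitude: 253.2239, 143.0250.
Field: 253.2239/20 → 12 → M, 143.0250/10 → 14 → O; chars MO.
Square: 13.2239/2 → 6, 3.0250/1 → 3; chars 63.
Subsquare: 1.2239/0.0833333 → 14 → o, 0.0250/0.0416667 → 0 → a; chars oa.

MO63oa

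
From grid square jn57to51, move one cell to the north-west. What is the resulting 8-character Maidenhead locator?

JN57to42

Longitude extended square 5; −1 → 4.
Latitude extended square 1; +1 → 2.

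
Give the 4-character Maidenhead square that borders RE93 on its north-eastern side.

AE04

Longitude square 9; +1 → 10, wraps to 0, carry into field.
Longitude field R = 17; +1 → 18, wraps to 0 = A, wrapping around the antimeridian.
Latitude square 3; +1 → 4.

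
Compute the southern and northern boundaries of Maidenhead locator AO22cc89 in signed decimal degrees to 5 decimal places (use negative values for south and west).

52.12083, 52.12500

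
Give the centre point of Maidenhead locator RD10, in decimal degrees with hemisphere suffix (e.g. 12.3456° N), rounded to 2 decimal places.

Field R=17, D=3: +17·20° lon, +3·10° lat → SW at lon 160°, lat -60°.
Square 1, 0: +1·2° lon, +0·1° lat → SW at lon 162°, lat -60°.
Cell spans 2° lon × 1° lat. Centre is SW corner plus half of each.
latitude 59.50° S, longitude 163.00° E.

59.50° S, 163.00° E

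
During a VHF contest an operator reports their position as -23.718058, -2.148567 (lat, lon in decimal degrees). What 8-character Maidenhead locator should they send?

Add 180° to longitude and 90° to latitude: 177.85143, 66.28194.
Field (20°×10°, letters A–R): 177.85143/20 → 8 → I, 66.28194/10 → 6 → G; chars IG.
Square (2°×1°, digits 0–9): 17.85143/2 → 8, 6.28194/1 → 6; chars 86.
Subsquare (5′×2.5′, letters a–x): 1.85143/0.0833333 → 22 → w, 0.28194/0.0416667 → 6 → g; chars wg.
Extended square (30″×15″, digits 0–9): 0.01810/0.00833333 → 2, 0.03194/0.00416667 → 7; chars 27.

IG86wg27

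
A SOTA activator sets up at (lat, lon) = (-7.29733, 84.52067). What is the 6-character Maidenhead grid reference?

Add 180° to longitude and 90° to latitude: 264.5207, 82.7027.
Field: 264.5207/20 → 13 → N, 82.7027/10 → 8 → I; chars NI.
Square: 4.5207/2 → 2, 2.7027/1 → 2; chars 22.
Subsquare: 0.5207/0.0833333 → 6 → g, 0.7027/0.0416667 → 16 → q; chars gq.

NI22gq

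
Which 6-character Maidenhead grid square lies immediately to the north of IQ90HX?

IQ91ha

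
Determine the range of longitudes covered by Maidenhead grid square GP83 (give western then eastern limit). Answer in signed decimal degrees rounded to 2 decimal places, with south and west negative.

-44.00, -42.00

Field G=6, P=15: +6·20° lon, +15·10° lat → SW at lon -60°, lat 60°.
Square 8, 3: +8·2° lon, +3·1° lat → SW at lon -44°, lat 63°.
Cell spans 2° lon × 1° lat.
west -44.00, east -42.00.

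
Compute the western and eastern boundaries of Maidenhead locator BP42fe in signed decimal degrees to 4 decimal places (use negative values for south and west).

-151.5833, -151.5000

Field B=1, P=15: +1·20° lon, +15·10° lat → SW at lon -160°, lat 60°.
Square 4, 2: +4·2° lon, +2·1° lat → SW at lon -152°, lat 62°.
Subsquare f=5, e=4: +5·0.0833333° lon, +4·0.0416667° lat → SW at lon -151.583°, lat 62.1667°.
Cell spans 0.0833333° lon × 0.0416667° lat.
west -151.5833, east -151.5000.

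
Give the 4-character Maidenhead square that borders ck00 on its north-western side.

Longitude square 0; −1 → -1, wraps to 9, carry into field.
Longitude field C = 2; −1 → 1 = B.
Latitude square 0; +1 → 1.

BK91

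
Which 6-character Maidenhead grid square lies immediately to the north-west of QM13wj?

Longitude subsquare w = 22; −1 → 21 = v.
Latitude subsquare j = 9; +1 → 10 = k.

QM13vk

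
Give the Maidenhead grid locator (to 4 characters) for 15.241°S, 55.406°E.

LH74

Add 180° to longitude and 90° to latitude: 235.41, 74.76.
Field: lon ⌊235.41/20⌋ = 11 → L; lat ⌊74.76/10⌋ = 7 → H.
Square: lon ⌊15.41/2⌋ = 7; lat ⌊4.76/1⌋ = 4.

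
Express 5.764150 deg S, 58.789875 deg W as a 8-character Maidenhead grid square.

GI04of56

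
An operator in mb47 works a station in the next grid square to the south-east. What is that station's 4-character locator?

Longitude square 4; +1 → 5.
Latitude square 7; −1 → 6.

MB56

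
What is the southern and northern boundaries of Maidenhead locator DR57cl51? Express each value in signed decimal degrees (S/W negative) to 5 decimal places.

87.46250, 87.46667

Field D=3, R=17: +3·20° lon, +17·10° lat → SW at lon -120°, lat 80°.
Square 5, 7: +5·2° lon, +7·1° lat → SW at lon -110°, lat 87°.
Subsquare c=2, l=11: +2·0.0833333° lon, +11·0.0416667° lat → SW at lon -109.833°, lat 87.4583°.
Extended square 5, 1: +5·0.00833333° lon, +1·0.00416667° lat → SW at lon -109.792°, lat 87.4625°.
Cell spans 0.00833333° lon × 0.00416667° lat.
south 87.46250, north 87.46667.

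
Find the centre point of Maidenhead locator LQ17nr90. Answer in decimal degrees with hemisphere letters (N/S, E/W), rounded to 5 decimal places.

Field L=11, Q=16: +11·20° lon, +16·10° lat → SW at lon 40°, lat 70°.
Square 1, 7: +1·2° lon, +7·1° lat → SW at lon 42°, lat 77°.
Subsquare n=13, r=17: +13·0.0833333° lon, +17·0.0416667° lat → SW at lon 43.0833°, lat 77.7083°.
Extended square 9, 0: +9·0.00833333° lon, +0·0.00416667° lat → SW at lon 43.1583°, lat 77.7083°.
Cell spans 0.00833333° lon × 0.00416667° lat. Centre is SW corner plus half of each.
latitude 77.71042° N, longitude 43.16250° E.

77.71042° N, 43.16250° E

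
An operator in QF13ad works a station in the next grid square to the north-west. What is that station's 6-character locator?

Longitude subsquare a = 0; −1 → -1, wraps to 23 = x, carry into square.
Longitude square 1; −1 → 0.
Latitude subsquare d = 3; +1 → 4 = e.

QF03xe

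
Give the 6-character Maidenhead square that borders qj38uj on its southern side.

QJ38ui

Latitude subsquare j = 9; −1 → 8 = i.
The longitude characters are unchanged.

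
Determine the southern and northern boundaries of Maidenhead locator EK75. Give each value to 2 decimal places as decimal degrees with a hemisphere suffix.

Field E=4, K=10: +4·20° lon, +10·10° lat → SW at lon -100°, lat 10°.
Square 7, 5: +7·2° lon, +5·1° lat → SW at lon -86°, lat 15°.
Cell spans 2° lon × 1° lat.
south 15.00° N, north 16.00° N.

15.00° N, 16.00° N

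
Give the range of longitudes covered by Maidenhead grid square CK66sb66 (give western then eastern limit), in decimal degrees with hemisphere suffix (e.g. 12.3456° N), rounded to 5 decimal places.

126.45000° W, 126.44167° W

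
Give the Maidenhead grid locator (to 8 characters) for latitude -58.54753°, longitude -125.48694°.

CD71gk18

Shift to the Maidenhead origin (180°W, 90°S): lon 54.51306, lat 31.45247.
Field: 54.51306/20 → 2 → C, 31.45247/10 → 3 → D; chars CD.
Square: 14.51306/2 → 7, 1.45247/1 → 1; chars 71.
Subsquare: 0.51306/0.0833333 → 6 → g, 0.45247/0.0416667 → 10 → k; chars gk.
Extended square: 0.01306/0.00833333 → 1, 0.03580/0.00416667 → 8; chars 18.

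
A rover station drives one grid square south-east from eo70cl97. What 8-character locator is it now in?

Longitude extended square 9; +1 → 10, wraps to 0, carry into subsquare.
Longitude subsquare c = 2; +1 → 3 = d.
Latitude extended square 7; −1 → 6.

EO70dl06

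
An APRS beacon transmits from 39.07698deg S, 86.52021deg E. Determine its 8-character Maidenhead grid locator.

Shift to the Maidenhead origin (180°W, 90°S): lon 266.52021, lat 50.92302.
Field: lon ⌊266.52021/20⌋ = 13 → N; lat ⌊50.92302/10⌋ = 5 → F.
Square: lon ⌊6.52021/2⌋ = 3; lat ⌊0.92302/1⌋ = 0.
Subsquare: lon ⌊0.52021/0.0833333⌋ = 6 → g; lat ⌊0.92302/0.0416667⌋ = 22 → w.
Extended square: lon ⌊0.02021/0.00833333⌋ = 2; lat ⌊0.00635/0.00416667⌋ = 1.

NF30gw21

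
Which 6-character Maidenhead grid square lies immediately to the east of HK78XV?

Longitude subsquare x = 23; +1 → 24, wraps to 0 = a, carry into square.
Longitude square 7; +1 → 8.
The latitude characters are unchanged.

HK88av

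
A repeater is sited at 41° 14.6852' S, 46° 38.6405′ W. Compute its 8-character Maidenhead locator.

GE68qs21

Offset from 180°W / 90°S: lon 133.35599°, lat 48.75525°.
Field: lon ⌊133.35599/20⌋ = 6 → G; lat ⌊48.75525/10⌋ = 4 → E.
Square: lon ⌊13.35599/2⌋ = 6; lat ⌊8.75525/1⌋ = 8.
Subsquare: lon ⌊1.35599/0.0833333⌋ = 16 → q; lat ⌊0.75525/0.0416667⌋ = 18 → s.
Extended square: lon ⌊0.02266/0.00833333⌋ = 2; lat ⌊0.00525/0.00416667⌋ = 1.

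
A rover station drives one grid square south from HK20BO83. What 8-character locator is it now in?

Latitude extended square 3; −1 → 2.
The longitude characters are unchanged.

HK20bo82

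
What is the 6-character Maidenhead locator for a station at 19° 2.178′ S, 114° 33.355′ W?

DH20rx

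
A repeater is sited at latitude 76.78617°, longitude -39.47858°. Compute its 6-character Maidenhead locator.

Shift to the Maidenhead origin (180°W, 90°S): lon 140.5214, lat 166.7862.
Field (20°×10°, letters A–R): 140.5214/20 → 7 → H, 166.7862/10 → 16 → Q; chars HQ.
Square (2°×1°, digits 0–9): 0.5214/2 → 0, 6.7862/1 → 6; chars 06.
Subsquare (5′×2.5′, letters a–x): 0.5214/0.0833333 → 6 → g, 0.7862/0.0416667 → 18 → s; chars gs.

HQ06gs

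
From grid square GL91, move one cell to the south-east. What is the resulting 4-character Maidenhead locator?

HL00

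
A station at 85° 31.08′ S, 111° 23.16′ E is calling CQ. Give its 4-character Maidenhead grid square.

OA54

Shift to the Maidenhead origin (180°W, 90°S): lon 291.39, lat 4.48.
Field (20°×10°, letters A–R): 291.39/20 → 14 → O, 4.48/10 → 0 → A; chars OA.
Square (2°×1°, digits 0–9): 11.39/2 → 5, 4.48/1 → 4; chars 54.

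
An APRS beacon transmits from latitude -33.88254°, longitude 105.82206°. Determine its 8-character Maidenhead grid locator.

Add 180° to longitude and 90° to latitude: 285.82206, 56.11746.
Field (20°×10°, letters A–R): 285.82206/20 → 14 → O, 56.11746/10 → 5 → F; chars OF.
Square (2°×1°, digits 0–9): 5.82206/2 → 2, 6.11746/1 → 6; chars 26.
Subsquare (5′×2.5′, letters a–x): 1.82206/0.0833333 → 21 → v, 0.11746/0.0416667 → 2 → c; chars vc.
Extended square (30″×15″, digits 0–9): 0.07206/0.00833333 → 8, 0.03413/0.00416667 → 8; chars 88.

OF26vc88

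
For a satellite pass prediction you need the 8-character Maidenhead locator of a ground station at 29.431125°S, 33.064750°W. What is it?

Offset from 180°W / 90°S: lon 146.93525°, lat 60.56887°.
Field: lon ⌊146.93525/20⌋ = 7 → H; lat ⌊60.56887/10⌋ = 6 → G.
Square: lon ⌊6.93525/2⌋ = 3; lat ⌊0.56887/1⌋ = 0.
Subsquare: lon ⌊0.93525/0.0833333⌋ = 11 → l; lat ⌊0.56887/0.0416667⌋ = 13 → n.
Extended square: lon ⌊0.01858/0.00833333⌋ = 2; lat ⌊0.02721/0.00416667⌋ = 6.

HG30ln26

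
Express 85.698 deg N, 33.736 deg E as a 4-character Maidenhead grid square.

KR65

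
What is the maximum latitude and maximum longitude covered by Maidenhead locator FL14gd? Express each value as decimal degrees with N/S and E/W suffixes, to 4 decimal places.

24.1667° N, 77.4167° W

Field F=5, L=11: +5·20° lon, +11·10° lat → SW at lon -80°, lat 20°.
Square 1, 4: +1·2° lon, +4·1° lat → SW at lon -78°, lat 24°.
Subsquare g=6, d=3: +6·0.0833333° lon, +3·0.0416667° lat → SW at lon -77.5°, lat 24.125°.
Cell spans 0.0833333° lon × 0.0416667° lat. NE corner is SW corner plus one full cell.
latitude 24.1667° N, longitude 77.4167° W.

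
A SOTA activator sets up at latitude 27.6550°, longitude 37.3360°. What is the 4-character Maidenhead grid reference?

Shift to the Maidenhead origin (180°W, 90°S): lon 217.34, lat 117.66.
Field: 217.34/20 → 10 → K, 117.66/10 → 11 → L; chars KL.
Square: 17.34/2 → 8, 7.66/1 → 7; chars 87.

KL87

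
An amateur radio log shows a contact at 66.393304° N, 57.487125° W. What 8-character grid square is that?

Add 180° to longitude and 90° to latitude: 122.51288, 156.39330.
Field: 122.51288/20 → 6 → G, 156.39330/10 → 15 → P; chars GP.
Square: 2.51288/2 → 1, 6.39330/1 → 6; chars 16.
Subsquare: 0.51288/0.0833333 → 6 → g, 0.39330/0.0416667 → 9 → j; chars gj.
Extended square: 0.01288/0.00833333 → 1, 0.01830/0.00416667 → 4; chars 14.

GP16gj14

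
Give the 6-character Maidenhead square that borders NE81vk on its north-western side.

NE81ul

Longitude subsquare v = 21; −1 → 20 = u.
Latitude subsquare k = 10; +1 → 11 = l.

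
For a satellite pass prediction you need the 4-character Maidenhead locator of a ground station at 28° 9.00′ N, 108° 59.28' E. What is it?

OL48

Offset from 180°W / 90°S: lon 288.99°, lat 118.15°.
Field (20°×10°, letters A–R): 288.99/20 → 14 → O, 118.15/10 → 11 → L; chars OL.
Square (2°×1°, digits 0–9): 8.99/2 → 4, 8.15/1 → 8; chars 48.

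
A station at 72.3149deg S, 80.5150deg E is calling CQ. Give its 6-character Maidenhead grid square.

Shift to the Maidenhead origin (180°W, 90°S): lon 260.5150, lat 17.6851.
Field (20°×10°, letters A–R): 260.5150/20 → 13 → N, 17.6851/10 → 1 → B; chars NB.
Square (2°×1°, digits 0–9): 0.5150/2 → 0, 7.6851/1 → 7; chars 07.
Subsquare (5′×2.5′, letters a–x): 0.5150/0.0833333 → 6 → g, 0.6851/0.0416667 → 16 → q; chars gq.

NB07gq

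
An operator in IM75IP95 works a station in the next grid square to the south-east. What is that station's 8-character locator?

IM75jp04

Longitude extended square 9; +1 → 10, wraps to 0, carry into subsquare.
Longitude subsquare i = 8; +1 → 9 = j.
Latitude extended square 5; −1 → 4.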